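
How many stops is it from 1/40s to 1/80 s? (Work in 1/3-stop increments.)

1 stop

1/40 → 1/50 → 1/60 → 1/80 — count the steps: 3 third-stops = 1 stop.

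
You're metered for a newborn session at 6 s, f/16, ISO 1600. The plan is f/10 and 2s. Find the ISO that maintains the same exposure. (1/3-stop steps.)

Aperture: f/16 → f/14 → f/13 → f/11 → f/10 — 1 1/3 stops wider (brighter).
Shutter speed: 6 → 5 → 4 → 3.2 → 2.5 → 2 — 1 2/3 stops faster (darker).
Net change so far: 1/3 stop darker. Offset with the ISO: 1600 → 2000.

ISO 2000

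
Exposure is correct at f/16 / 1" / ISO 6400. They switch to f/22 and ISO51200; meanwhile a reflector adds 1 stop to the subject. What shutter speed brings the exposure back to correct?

Scene light: 1 stop brighter.
Aperture: f/16 → f/22 — 1 stop narrower (darker).
ISO: 6400 → 12800 → 25600 → 51200 — 3 stops raised (brighter).
Net so far: 3 stops brighter. Shutter speed: 1 → 1/2 → 1/4 → 1/8.

1/8s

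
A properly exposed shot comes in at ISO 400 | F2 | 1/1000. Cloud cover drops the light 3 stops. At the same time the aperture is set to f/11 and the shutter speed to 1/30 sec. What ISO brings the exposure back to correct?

Scene light: 3 stops darker.
Aperture: f/2 → f/2.8 → f/4 → f/5.6 → f/8 → f/11 — 5 stops narrower (darker).
Shutter speed: 1/1000 → 1/500 → 1/250 → 1/125 → 1/60 → 1/30 — 5 stops longer (brighter).
Net so far: 3 stops darker. ISO: 400 → 800 → 1600 → 3200.

ISO 3200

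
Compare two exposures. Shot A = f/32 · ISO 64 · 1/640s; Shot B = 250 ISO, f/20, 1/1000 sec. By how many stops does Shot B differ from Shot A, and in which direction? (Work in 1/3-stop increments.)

2 2/3 stops brighter

Aperture: f/32 → f/29 → f/25 → f/22 → f/20 — 1 1/3 stops larger aperture (brighter).
Shutter speed: 1/640 → 1/800 → 1/1000 — 2/3 stop shorter (darker).
ISO: 64 → 80 → 100 → 125 → 160 → 200 → 250 — 2 stops higher (brighter).
Net: +1 1/3 −2/3 +2 = +2 2/3 stops.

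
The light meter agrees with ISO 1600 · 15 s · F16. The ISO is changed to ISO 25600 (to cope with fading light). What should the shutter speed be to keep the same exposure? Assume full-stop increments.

1 s

ISO: 1600 → 3200 → 6400 → 12800 → 25600 — 4 stops raised (brighter).
Need 4 stops darker from the shutter speed: 15 → 8 → 4 → 2 → 1.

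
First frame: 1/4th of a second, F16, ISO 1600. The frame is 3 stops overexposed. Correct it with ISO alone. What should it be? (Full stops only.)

ISO 200

Overexposed by 3 stops → need 3 stops darker.
ISO: 1600 → 800 → 400 → 200.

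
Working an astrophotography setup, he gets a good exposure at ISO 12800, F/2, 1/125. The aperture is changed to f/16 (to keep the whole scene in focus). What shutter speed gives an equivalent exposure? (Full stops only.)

Aperture: f/2 → f/2.8 → f/4 → f/5.6 → f/8 → f/11 → f/16 — 6 stops stopped down (darker).
Need 6 stops brighter from the shutter speed: 1/125 → 1/60 → 1/30 → 1/15 → 1/8 → 1/4 → 1/2.

1/2s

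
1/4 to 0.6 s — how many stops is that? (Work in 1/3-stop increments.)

1 1/3 stops

1/4 → 0.3 → 0.4 → 0.5 → 0.6 — count the steps: 4 third-stops = 1 1/3 stops.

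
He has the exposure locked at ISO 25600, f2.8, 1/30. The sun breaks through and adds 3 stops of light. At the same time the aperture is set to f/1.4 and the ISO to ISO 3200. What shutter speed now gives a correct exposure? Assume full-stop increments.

1/125s

Scene light: 3 stops brighter.
Aperture: f/2.8 → f/2 → f/1.4 — 2 stops opened up (brighter).
ISO: 25600 → 12800 → 6400 → 3200 — 3 stops dropped (darker).
Net so far: 2 stops brighter. Shutter speed: 1/30 → 1/60 → 1/125.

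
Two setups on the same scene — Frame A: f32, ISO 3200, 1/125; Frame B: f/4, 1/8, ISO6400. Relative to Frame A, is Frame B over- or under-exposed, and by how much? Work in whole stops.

11 stops brighter

Aperture: f/32 → f/22 → f/16 → f/11 → f/8 → f/5.6 → f/4 — 6 stops opened up (brighter).
Shutter speed: 1/125 → 1/60 → 1/30 → 1/15 → 1/8 — 4 stops longer (brighter).
ISO: 3200 → 6400 — 1 stop raised (brighter).
Net: +6 +4 +1 = +11 stops.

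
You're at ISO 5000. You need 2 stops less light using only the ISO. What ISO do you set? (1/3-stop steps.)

ISO 1250

ISO: 5000 → 4000 → 3200 → 2500 → 2000 → 1600 → 1250 — 2 stops dropped (darker).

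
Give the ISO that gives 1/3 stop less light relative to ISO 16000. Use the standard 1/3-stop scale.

ISO: 16000 → 12800 — 1/3 stop dropped (darker).

ISO 12800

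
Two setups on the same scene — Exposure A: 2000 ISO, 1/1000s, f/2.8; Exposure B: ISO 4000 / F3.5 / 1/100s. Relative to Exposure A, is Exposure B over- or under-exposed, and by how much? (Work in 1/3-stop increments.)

3 2/3 stops brighter

Aperture: f/2.8 → f/3.2 → f/3.5 — 2/3 stop stopped down (darker).
Shutter speed: 1/1000 → 1/800 → 1/640 → 1/500 → 1/400 → 1/320 → 1/250 → 1/200 → 1/160 → 1/125 → 1/100 — 3 1/3 stops slower (brighter).
ISO: 2000 → 2500 → 3200 → 4000 — 1 stop raised (brighter).
Net: −2/3 +3 1/3 +1 = +3 2/3 stops.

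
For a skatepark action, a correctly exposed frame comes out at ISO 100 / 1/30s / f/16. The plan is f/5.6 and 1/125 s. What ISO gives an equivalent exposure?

Aperture: f/16 → f/11 → f/8 → f/5.6 — 3 stops wider (brighter).
Shutter speed: 1/30 → 1/60 → 1/125 — 2 stops faster (darker).
Net change so far: 1 stop brighter. Offset with the ISO: 100 → 50.

ISO 50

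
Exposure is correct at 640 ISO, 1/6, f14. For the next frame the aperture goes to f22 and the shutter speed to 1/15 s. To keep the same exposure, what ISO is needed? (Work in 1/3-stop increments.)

ISO 4000

Aperture: f/14 → f/16 → f/18 → f/20 → f/22 — 1 1/3 stops smaller aperture (darker).
Shutter speed: 1/6 → 1/8 → 1/10 → 1/13 → 1/15 — 1 1/3 stops faster (darker).
Net change so far: 2 2/3 stops darker. Offset with the ISO: 640 → 800 → 1000 → 1250 → 1600 → 2000 → 2500 → 3200 → 4000.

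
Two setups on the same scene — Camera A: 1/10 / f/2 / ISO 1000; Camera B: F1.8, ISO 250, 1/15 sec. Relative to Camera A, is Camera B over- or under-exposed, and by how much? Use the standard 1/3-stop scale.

Aperture: f/2 → f/1.8 — 1/3 stop larger aperture (brighter).
Shutter speed: 1/10 → 1/13 → 1/15 — 2/3 stop faster (darker).
ISO: 1000 → 800 → 640 → 500 → 400 → 320 → 250 — 2 stops lower (darker).
Net: +1/3 −2/3 −2 = −2 1/3 stops.

2 1/3 stops darker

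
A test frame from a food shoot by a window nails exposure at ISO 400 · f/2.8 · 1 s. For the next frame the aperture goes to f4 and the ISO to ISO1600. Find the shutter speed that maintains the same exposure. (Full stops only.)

1/2s

Aperture: f/2.8 → f/4 — 1 stop smaller aperture (darker).
ISO: 400 → 800 → 1600 — 2 stops higher (brighter).
Net change so far: 1 stop brighter. Offset with the shutter speed: 1 → 1/2.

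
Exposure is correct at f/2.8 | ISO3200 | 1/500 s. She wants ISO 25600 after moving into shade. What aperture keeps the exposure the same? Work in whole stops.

ISO: 3200 → 6400 → 12800 → 25600 — 3 stops raised (brighter).
Need 3 stops darker from the aperture: f/2.8 → f/4 → f/5.6 → f/8.

f/8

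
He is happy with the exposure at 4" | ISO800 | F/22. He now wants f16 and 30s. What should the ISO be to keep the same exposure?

ISO 50

Aperture: f/22 → f/16 — 1 stop wider (brighter).
Shutter speed: 4 → 8 → 15 → 30 — 3 stops longer (brighter).
Net change so far: 4 stops brighter. Offset with the ISO: 800 → 400 → 200 → 100 → 50.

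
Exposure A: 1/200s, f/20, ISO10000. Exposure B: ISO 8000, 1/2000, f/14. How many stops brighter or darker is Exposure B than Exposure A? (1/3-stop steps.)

Aperture: f/20 → f/18 → f/16 → f/14 — 1 stop wider (brighter).
Shutter speed: 1/200 → 1/250 → 1/320 → 1/400 → 1/500 → 1/640 → 1/800 → 1/1000 → 1/1250 → 1/1600 → 1/2000 — 3 1/3 stops shorter (darker).
ISO: 10000 → 8000 — 1/3 stop lower (darker).
Net: +1 −3 1/3 −1/3 = −2 2/3 stops.

2 2/3 stops darker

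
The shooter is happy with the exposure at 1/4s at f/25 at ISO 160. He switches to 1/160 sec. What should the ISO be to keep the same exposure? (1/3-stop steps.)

ISO 6400

Shutter speed: 1/4 → 1/5 → 1/6 → 1/8 → 1/10 → 1/13 → 1/15 → 1/20 → 1/25 → 1/30 → 1/40 → 1/50 → 1/60 → 1/80 → 1/100 → 1/125 → 1/160 — 5 1/3 stops shorter (darker).
Need 5 1/3 stops brighter from the ISO: 160 → 200 → 250 → 320 → 400 → 500 → 640 → 800 → 1000 → 1250 → 1600 → 2000 → 2500 → 3200 → 4000 → 5000 → 6400.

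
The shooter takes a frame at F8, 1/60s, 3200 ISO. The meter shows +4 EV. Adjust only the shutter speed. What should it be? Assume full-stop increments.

1/1000s

Overexposed by 4 stops → need 4 stops darker.
Shutter speed: 1/60 → 1/125 → 1/250 → 1/500 → 1/1000.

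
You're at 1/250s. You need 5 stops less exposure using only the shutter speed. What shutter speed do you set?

Shutter speed: 1/250 → 1/500 → 1/1000 → 1/2000 → 1/4000 → 1/8000 — 5 stops faster (darker).

1/8000s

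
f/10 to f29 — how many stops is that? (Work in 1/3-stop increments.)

f/10 → f/11 → f/13 → f/14 → f/16 → f/18 → f/20 → f/22 → f/25 → f/29 — count the steps: 9 third-stops = 3 stops.

3 stops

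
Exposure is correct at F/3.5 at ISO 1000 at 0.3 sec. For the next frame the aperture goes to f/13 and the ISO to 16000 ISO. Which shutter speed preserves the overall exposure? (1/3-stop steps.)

Aperture: f/3.5 → f/4 → f/4.5 → f/5 → f/5.6 → f/6.3 → f/7.1 → f/8 → f/9 → f/10 → f/11 → f/13 — 3 2/3 stops stopped down (darker).
ISO: 1000 → 1250 → 1600 → 2000 → 2500 → 3200 → 4000 → 5000 → 6400 → 8000 → 10000 → 12800 → 16000 — 4 stops raised (brighter).
Net change so far: 1/3 stop brighter. Offset with the shutter speed: 0.3 → 1/4.

1/4s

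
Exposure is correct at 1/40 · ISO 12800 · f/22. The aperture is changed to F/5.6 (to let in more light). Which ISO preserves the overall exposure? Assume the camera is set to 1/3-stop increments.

Aperture: f/22 → f/20 → f/18 → f/16 → f/14 → f/13 → f/11 → f/10 → f/9 → f/8 → f/7.1 → f/6.3 → f/5.6 — 4 stops opened up (brighter).
Need 4 stops darker from the ISO: 12800 → 10000 → 8000 → 6400 → 5000 → 4000 → 3200 → 2500 → 2000 → 1600 → 1250 → 1000 → 800.

ISO 800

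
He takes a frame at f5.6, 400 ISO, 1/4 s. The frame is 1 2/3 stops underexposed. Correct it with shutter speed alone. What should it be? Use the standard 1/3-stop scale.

Underexposed by 1 2/3 stops → need 1 2/3 stops brighter.
Shutter speed: 1/4 → 0.3 → 0.4 → 0.5 → 0.6 → 0.8.

0.8 s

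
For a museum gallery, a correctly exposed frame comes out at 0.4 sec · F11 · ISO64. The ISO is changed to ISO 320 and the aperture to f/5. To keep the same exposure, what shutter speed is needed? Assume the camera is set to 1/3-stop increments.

1/60s

ISO: 64 → 80 → 100 → 125 → 160 → 200 → 250 → 320 — 2 1/3 stops raised (brighter).
Aperture: f/11 → f/10 → f/9 → f/8 → f/7.1 → f/6.3 → f/5.6 → f/5 — 2 1/3 stops larger aperture (brighter).
Net change so far: 4 2/3 stops brighter. Offset with the shutter speed: 0.4 → 0.3 → 1/4 → 1/5 → 1/6 → 1/8 → 1/10 → 1/13 → 1/15 → 1/20 → 1/25 → 1/30 → 1/40 → 1/50 → 1/60.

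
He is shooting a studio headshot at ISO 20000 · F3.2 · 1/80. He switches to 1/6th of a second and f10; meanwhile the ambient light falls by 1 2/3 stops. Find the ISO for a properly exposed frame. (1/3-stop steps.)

Scene light: 1 2/3 stops darker.
Shutter speed: 1/80 → 1/60 → 1/50 → 1/40 → 1/30 → 1/25 → 1/20 → 1/15 → 1/13 → 1/10 → 1/8 → 1/6 — 3 2/3 stops longer (brighter).
Aperture: f/3.2 → f/3.5 → f/4 → f/4.5 → f/5 → f/5.6 → f/6.3 → f/7.1 → f/8 → f/9 → f/10 — 3 1/3 stops narrower (darker).
Net so far: 1 1/3 stops darker. ISO: 20000 → 25600 → 32000 → 40000 → 51200.

ISO 51200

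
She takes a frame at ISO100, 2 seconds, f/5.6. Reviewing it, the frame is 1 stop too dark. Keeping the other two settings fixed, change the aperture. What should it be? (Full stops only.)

Underexposed by 1 stop → need 1 stop brighter.
Aperture: f/5.6 → f/4.

f/4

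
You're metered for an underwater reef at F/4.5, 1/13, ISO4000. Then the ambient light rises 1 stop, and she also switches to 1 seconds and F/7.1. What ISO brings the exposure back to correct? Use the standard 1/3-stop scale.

ISO 400

Scene light: 1 stop brighter.
Shutter speed: 1/13 → 1/10 → 1/8 → 1/6 → 1/5 → 1/4 → 0.3 → 0.4 → 0.5 → 0.6 → 0.8 → 1 — 3 2/3 stops slower (brighter).
Aperture: f/4.5 → f/5 → f/5.6 → f/6.3 → f/7.1 — 1 1/3 stops stopped down (darker).
Net so far: 3 1/3 stops brighter. ISO: 4000 → 3200 → 2500 → 2000 → 1600 → 1250 → 1000 → 800 → 640 → 500 → 400.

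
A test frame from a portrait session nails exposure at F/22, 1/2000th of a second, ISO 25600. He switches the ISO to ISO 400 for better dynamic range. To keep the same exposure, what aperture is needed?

ISO: 25600 → 12800 → 6400 → 3200 → 1600 → 800 → 400 — 6 stops lower (darker).
Need 6 stops brighter from the aperture: f/22 → f/16 → f/11 → f/8 → f/5.6 → f/4 → f/2.8.

f/2.8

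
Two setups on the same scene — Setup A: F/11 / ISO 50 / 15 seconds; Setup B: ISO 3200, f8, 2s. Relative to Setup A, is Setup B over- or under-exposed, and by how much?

4 stops brighter

Aperture: f/11 → f/8 — 1 stop larger aperture (brighter).
Shutter speed: 15 → 8 → 4 → 2 — 3 stops faster (darker).
ISO: 50 → 100 → 200 → 400 → 800 → 1600 → 3200 — 6 stops higher (brighter).
Net: +1 −3 +6 = +4 stops.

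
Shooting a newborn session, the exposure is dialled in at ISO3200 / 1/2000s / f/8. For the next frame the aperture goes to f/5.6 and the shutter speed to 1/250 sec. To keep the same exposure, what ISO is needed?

Aperture: f/8 → f/5.6 — 1 stop larger aperture (brighter).
Shutter speed: 1/2000 → 1/1000 → 1/500 → 1/250 — 3 stops longer (brighter).
Net change so far: 4 stops brighter. Offset with the ISO: 3200 → 1600 → 800 → 400 → 200.

ISO 200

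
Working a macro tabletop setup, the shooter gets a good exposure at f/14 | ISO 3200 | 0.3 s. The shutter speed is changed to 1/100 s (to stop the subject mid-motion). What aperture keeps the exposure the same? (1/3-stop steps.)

Shutter speed: 0.3 → 1/4 → 1/5 → 1/6 → 1/8 → 1/10 → 1/13 → 1/15 → 1/20 → 1/25 → 1/30 → 1/40 → 1/50 → 1/60 → 1/80 → 1/100 — 5 stops shorter (darker).
Need 5 stops brighter from the aperture: f/14 → f/13 → f/11 → f/10 → f/9 → f/8 → f/7.1 → f/6.3 → f/5.6 → f/5 → f/4.5 → f/4 → f/3.5 → f/3.2 → f/2.8 → f/2.5.

f/2.5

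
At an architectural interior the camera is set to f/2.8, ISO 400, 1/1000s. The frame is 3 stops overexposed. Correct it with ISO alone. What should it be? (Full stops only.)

Overexposed by 3 stops → need 3 stops darker.
ISO: 400 → 200 → 100 → 50.

ISO 50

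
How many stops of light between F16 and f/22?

f/16 → f/22 — count the steps: 1 stop.

1 stop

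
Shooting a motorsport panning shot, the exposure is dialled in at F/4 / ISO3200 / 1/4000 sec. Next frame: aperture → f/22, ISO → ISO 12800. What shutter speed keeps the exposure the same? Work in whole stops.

Aperture: f/4 → f/5.6 → f/8 → f/11 → f/16 → f/22 — 5 stops smaller aperture (darker).
ISO: 3200 → 6400 → 12800 — 2 stops higher (brighter).
Net change so far: 3 stops darker. Offset with the shutter speed: 1/4000 → 1/2000 → 1/1000 → 1/500.

1/500s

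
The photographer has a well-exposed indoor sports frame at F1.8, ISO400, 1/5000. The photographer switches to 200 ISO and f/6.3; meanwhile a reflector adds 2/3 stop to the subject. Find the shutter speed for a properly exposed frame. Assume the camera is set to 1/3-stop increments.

1/320s

Scene light: 2/3 stop brighter.
ISO: 400 → 320 → 250 → 200 — 1 stop lower (darker).
Aperture: f/1.8 → f/2 → f/2.2 → f/2.5 → f/2.8 → f/3.2 → f/3.5 → f/4 → f/4.5 → f/5 → f/5.6 → f/6.3 — 3 2/3 stops stopped down (darker).
Net so far: 4 stops darker. Shutter speed: 1/5000 → 1/4000 → 1/3200 → 1/2500 → 1/2000 → 1/1600 → 1/1250 → 1/1000 → 1/800 → 1/640 → 1/500 → 1/400 → 1/320.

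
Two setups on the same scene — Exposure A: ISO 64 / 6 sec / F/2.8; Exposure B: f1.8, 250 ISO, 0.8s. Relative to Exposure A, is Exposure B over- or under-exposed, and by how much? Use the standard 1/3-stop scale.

Aperture: f/2.8 → f/2.5 → f/2.2 → f/2 → f/1.8 — 1 1/3 stops wider (brighter).
Shutter speed: 6 → 5 → 4 → 3.2 → 2.5 → 2 → 1.6 → 1.3 → 1 → 0.8 — 3 stops faster (darker).
ISO: 64 → 80 → 100 → 125 → 160 → 200 → 250 — 2 stops raised (brighter).
Net: +1 1/3 −3 +2 = +1/3 stops.

1/3 stop brighter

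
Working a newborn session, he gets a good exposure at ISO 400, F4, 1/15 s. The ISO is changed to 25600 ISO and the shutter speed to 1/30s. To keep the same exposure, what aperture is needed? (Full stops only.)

f/22

ISO: 400 → 800 → 1600 → 3200 → 6400 → 12800 → 25600 — 6 stops raised (brighter).
Shutter speed: 1/15 → 1/30 — 1 stop faster (darker).
Net change so far: 5 stops brighter. Offset with the aperture: f/4 → f/5.6 → f/8 → f/11 → f/16 → f/22.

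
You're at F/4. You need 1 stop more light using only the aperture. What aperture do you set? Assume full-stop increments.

Aperture: f/4 → f/2.8 — 1 stop opened up (brighter).

f/2.8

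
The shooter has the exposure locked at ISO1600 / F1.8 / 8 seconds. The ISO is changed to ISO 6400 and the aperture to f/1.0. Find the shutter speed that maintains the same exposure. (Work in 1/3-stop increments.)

ISO: 1600 → 2000 → 2500 → 3200 → 4000 → 5000 → 6400 — 2 stops higher (brighter).
Aperture: f/1.8 → f/1.6 → f/1.4 → f/1.2 → f/1.1 → f/1.0 — 1 2/3 stops wider (brighter).
Net change so far: 3 2/3 stops brighter. Offset with the shutter speed: 8 → 6 → 5 → 4 → 3.2 → 2.5 → 2 → 1.6 → 1.3 → 1 → 0.8 → 0.6.

0.6 s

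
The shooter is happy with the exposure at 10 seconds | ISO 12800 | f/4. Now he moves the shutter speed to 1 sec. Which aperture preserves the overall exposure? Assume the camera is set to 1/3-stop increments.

f/1.2

Shutter speed: 10 → 8 → 6 → 5 → 4 → 3.2 → 2.5 → 2 → 1.6 → 1.3 → 1 — 3 1/3 stops shorter (darker).
Need 3 1/3 stops brighter from the aperture: f/4 → f/3.5 → f/3.2 → f/2.8 → f/2.5 → f/2.2 → f/2 → f/1.8 → f/1.6 → f/1.4 → f/1.2.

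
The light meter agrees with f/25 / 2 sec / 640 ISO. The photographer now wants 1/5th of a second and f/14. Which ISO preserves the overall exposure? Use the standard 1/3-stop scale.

ISO 2000

Shutter speed: 2 → 1.6 → 1.3 → 1 → 0.8 → 0.6 → 0.5 → 0.4 → 0.3 → 1/4 → 1/5 — 3 1/3 stops shorter (darker).
Aperture: f/25 → f/22 → f/20 → f/18 → f/16 → f/14 — 1 2/3 stops opened up (brighter).
Net change so far: 1 2/3 stops darker. Offset with the ISO: 640 → 800 → 1000 → 1250 → 1600 → 2000.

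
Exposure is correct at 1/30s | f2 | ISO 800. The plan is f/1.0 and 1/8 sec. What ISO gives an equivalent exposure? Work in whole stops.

Aperture: f/2 → f/1.4 → f/1.0 — 2 stops larger aperture (brighter).
Shutter speed: 1/30 → 1/15 → 1/8 — 2 stops slower (brighter).
Net change so far: 4 stops brighter. Offset with the ISO: 800 → 400 → 200 → 100 → 50.

ISO 50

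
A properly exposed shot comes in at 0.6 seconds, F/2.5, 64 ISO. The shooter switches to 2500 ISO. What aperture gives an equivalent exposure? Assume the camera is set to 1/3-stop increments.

f/16

ISO: 64 → 80 → 100 → 125 → 160 → 200 → 250 → 320 → 400 → 500 → 640 → 800 → 1000 → 1250 → 1600 → 2000 → 2500 — 5 1/3 stops raised (brighter).
Need 5 1/3 stops darker from the aperture: f/2.5 → f/2.8 → f/3.2 → f/3.5 → f/4 → f/4.5 → f/5 → f/5.6 → f/6.3 → f/7.1 → f/8 → f/9 → f/10 → f/11 → f/13 → f/14 → f/16.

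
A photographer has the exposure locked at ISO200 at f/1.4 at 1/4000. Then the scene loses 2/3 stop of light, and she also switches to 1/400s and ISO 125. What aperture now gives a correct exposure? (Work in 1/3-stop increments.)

Scene light: 2/3 stop darker.
Shutter speed: 1/4000 → 1/3200 → 1/2500 → 1/2000 → 1/1600 → 1/1250 → 1/1000 → 1/800 → 1/640 → 1/500 → 1/400 — 3 1/3 stops slower (brighter).
ISO: 200 → 160 → 125 — 2/3 stop lower (darker).
Net so far: 2 stops brighter. Aperture: f/1.4 → f/1.6 → f/1.8 → f/2 → f/2.2 → f/2.5 → f/2.8.

f/2.8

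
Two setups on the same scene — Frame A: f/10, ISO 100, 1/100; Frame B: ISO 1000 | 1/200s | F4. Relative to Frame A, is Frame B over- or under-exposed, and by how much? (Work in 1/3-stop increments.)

5 stops brighter

Aperture: f/10 → f/9 → f/8 → f/7.1 → f/6.3 → f/5.6 → f/5 → f/4.5 → f/4 — 2 2/3 stops wider (brighter).
Shutter speed: 1/100 → 1/125 → 1/160 → 1/200 — 1 stop shorter (darker).
ISO: 100 → 125 → 160 → 200 → 250 → 320 → 400 → 500 → 640 → 800 → 1000 — 3 1/3 stops raised (brighter).
Net: +2 2/3 −1 +3 1/3 = +5 stops.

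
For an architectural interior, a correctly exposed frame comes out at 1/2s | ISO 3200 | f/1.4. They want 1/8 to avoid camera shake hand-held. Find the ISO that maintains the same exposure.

Shutter speed: 1/2 → 1/4 → 1/8 — 2 stops faster (darker).
Need 2 stops brighter from the ISO: 3200 → 6400 → 12800.

ISO 12800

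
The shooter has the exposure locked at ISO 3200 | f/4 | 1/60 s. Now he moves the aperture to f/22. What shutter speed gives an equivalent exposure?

Aperture: f/4 → f/5.6 → f/8 → f/11 → f/16 → f/22 — 5 stops narrower (darker).
Need 5 stops brighter from the shutter speed: 1/60 → 1/30 → 1/15 → 1/8 → 1/4 → 1/2.

1/2s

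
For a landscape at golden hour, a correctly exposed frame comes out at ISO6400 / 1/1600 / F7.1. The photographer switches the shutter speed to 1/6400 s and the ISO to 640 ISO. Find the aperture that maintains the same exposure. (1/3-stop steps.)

Shutter speed: 1/1600 → 1/2000 → 1/2500 → 1/3200 → 1/4000 → 1/5000 → 1/6400 — 2 stops shorter (darker).
ISO: 6400 → 5000 → 4000 → 3200 → 2500 → 2000 → 1600 → 1250 → 1000 → 800 → 640 — 3 1/3 stops lower (darker).
Net change so far: 5 1/3 stops darker. Offset with the aperture: f/7.1 → f/6.3 → f/5.6 → f/5 → f/4.5 → f/4 → f/3.5 → f/3.2 → f/2.8 → f/2.5 → f/2.2 → f/2 → f/1.8 → f/1.6 → f/1.4 → f/1.2 → f/1.1.

f/1.1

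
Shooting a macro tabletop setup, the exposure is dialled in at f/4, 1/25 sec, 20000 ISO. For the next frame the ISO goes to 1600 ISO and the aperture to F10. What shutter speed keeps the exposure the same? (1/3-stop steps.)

3.2 s

ISO: 20000 → 16000 → 12800 → 10000 → 8000 → 6400 → 5000 → 4000 → 3200 → 2500 → 2000 → 1600 — 3 2/3 stops lower (darker).
Aperture: f/4 → f/4.5 → f/5 → f/5.6 → f/6.3 → f/7.1 → f/8 → f/9 → f/10 — 2 2/3 stops smaller aperture (darker).
Net change so far: 6 1/3 stops darker. Offset with the shutter speed: 1/25 → 1/20 → 1/15 → 1/13 → 1/10 → 1/8 → 1/6 → 1/5 → 1/4 → 0.3 → 0.4 → 0.5 → 0.6 → 0.8 → 1 → 1.3 → 1.6 → 2 → 2.5 → 3.2.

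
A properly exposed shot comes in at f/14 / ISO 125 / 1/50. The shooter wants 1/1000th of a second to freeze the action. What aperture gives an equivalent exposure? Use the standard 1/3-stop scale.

f/3.2

Shutter speed: 1/50 → 1/60 → 1/80 → 1/100 → 1/125 → 1/160 → 1/200 → 1/250 → 1/320 → 1/400 → 1/500 → 1/640 → 1/800 → 1/1000 — 4 1/3 stops faster (darker).
Need 4 1/3 stops brighter from the aperture: f/14 → f/13 → f/11 → f/10 → f/9 → f/8 → f/7.1 → f/6.3 → f/5.6 → f/5 → f/4.5 → f/4 → f/3.5 → f/3.2.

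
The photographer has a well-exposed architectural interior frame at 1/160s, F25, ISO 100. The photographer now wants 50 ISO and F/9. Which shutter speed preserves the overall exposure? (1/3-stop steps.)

ISO: 100 → 80 → 64 → 50 — 1 stop lower (darker).
Aperture: f/25 → f/22 → f/20 → f/18 → f/16 → f/14 → f/13 → f/11 → f/10 → f/9 — 3 stops opened up (brighter).
Net change so far: 2 stops brighter. Offset with the shutter speed: 1/160 → 1/200 → 1/250 → 1/320 → 1/400 → 1/500 → 1/640.

1/640s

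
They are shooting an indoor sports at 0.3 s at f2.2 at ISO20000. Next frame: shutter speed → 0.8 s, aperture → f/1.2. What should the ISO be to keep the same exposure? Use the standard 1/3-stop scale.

ISO 2500

Shutter speed: 0.3 → 0.4 → 0.5 → 0.6 → 0.8 — 1 1/3 stops longer (brighter).
Aperture: f/2.2 → f/2 → f/1.8 → f/1.6 → f/1.4 → f/1.2 — 1 2/3 stops larger aperture (brighter).
Net change so far: 3 stops brighter. Offset with the ISO: 20000 → 16000 → 12800 → 10000 → 8000 → 6400 → 5000 → 4000 → 3200 → 2500.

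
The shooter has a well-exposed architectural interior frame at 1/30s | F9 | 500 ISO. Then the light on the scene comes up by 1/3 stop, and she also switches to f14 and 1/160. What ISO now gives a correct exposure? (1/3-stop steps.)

Scene light: 1/3 stop brighter.
Aperture: f/9 → f/10 → f/11 → f/13 → f/14 — 1 1/3 stops narrower (darker).
Shutter speed: 1/30 → 1/40 → 1/50 → 1/60 → 1/80 → 1/100 → 1/125 → 1/160 — 2 1/3 stops faster (darker).
Net so far: 3 1/3 stops darker. ISO: 500 → 640 → 800 → 1000 → 1250 → 1600 → 2000 → 2500 → 3200 → 4000 → 5000.

ISO 5000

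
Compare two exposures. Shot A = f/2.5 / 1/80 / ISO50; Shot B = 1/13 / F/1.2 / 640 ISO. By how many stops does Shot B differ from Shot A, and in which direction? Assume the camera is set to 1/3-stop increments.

Aperture: f/2.5 → f/2.2 → f/2 → f/1.8 → f/1.6 → f/1.4 → f/1.2 — 2 stops opened up (brighter).
Shutter speed: 1/80 → 1/60 → 1/50 → 1/40 → 1/30 → 1/25 → 1/20 → 1/15 → 1/13 — 2 2/3 stops slower (brighter).
ISO: 50 → 64 → 80 → 100 → 125 → 160 → 200 → 250 → 320 → 400 → 500 → 640 — 3 2/3 stops raised (brighter).
Net: +2 +2 2/3 +3 2/3 = +8 1/3 stops.

8 1/3 stops brighter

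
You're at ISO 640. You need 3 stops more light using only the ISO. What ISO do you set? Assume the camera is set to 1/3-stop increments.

ISO: 640 → 800 → 1000 → 1250 → 1600 → 2000 → 2500 → 3200 → 4000 → 5000 — 3 stops higher (brighter).

ISO 5000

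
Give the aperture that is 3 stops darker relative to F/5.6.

Aperture: f/5.6 → f/8 → f/11 → f/16 — 3 stops stopped down (darker).

f/16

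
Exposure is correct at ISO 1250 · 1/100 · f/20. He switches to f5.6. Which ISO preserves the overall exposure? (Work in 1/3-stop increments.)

Aperture: f/20 → f/18 → f/16 → f/14 → f/13 → f/11 → f/10 → f/9 → f/8 → f/7.1 → f/6.3 → f/5.6 — 3 2/3 stops opened up (brighter).
Need 3 2/3 stops darker from the ISO: 1250 → 1000 → 800 → 640 → 500 → 400 → 320 → 250 → 200 → 160 → 125 → 100.

ISO 100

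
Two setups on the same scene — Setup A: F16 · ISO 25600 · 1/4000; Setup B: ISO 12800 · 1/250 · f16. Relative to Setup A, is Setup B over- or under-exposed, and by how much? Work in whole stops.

Aperture: unchanged.
Shutter speed: 1/4000 → 1/2000 → 1/1000 → 1/500 → 1/250 — 4 stops longer (brighter).
ISO: 25600 → 12800 — 1 stop lower (darker).
Net: +4 −1 = +3 stops.

3 stops brighter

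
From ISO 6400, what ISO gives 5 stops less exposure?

ISO 200

ISO: 6400 → 3200 → 1600 → 800 → 400 → 200 — 5 stops lower (darker).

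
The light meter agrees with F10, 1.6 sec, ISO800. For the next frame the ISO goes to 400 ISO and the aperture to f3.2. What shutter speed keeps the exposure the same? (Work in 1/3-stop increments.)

0.3 s

ISO: 800 → 640 → 500 → 400 — 1 stop dropped (darker).
Aperture: f/10 → f/9 → f/8 → f/7.1 → f/6.3 → f/5.6 → f/5 → f/4.5 → f/4 → f/3.5 → f/3.2 — 3 1/3 stops wider (brighter).
Net change so far: 2 1/3 stops brighter. Offset with the shutter speed: 1.6 → 1.3 → 1 → 0.8 → 0.6 → 0.5 → 0.4 → 0.3.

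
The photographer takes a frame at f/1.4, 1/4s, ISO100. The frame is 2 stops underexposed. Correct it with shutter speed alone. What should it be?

Underexposed by 2 stops → need 2 stops brighter.
Shutter speed: 1/4 → 1/2 → 1.

1 s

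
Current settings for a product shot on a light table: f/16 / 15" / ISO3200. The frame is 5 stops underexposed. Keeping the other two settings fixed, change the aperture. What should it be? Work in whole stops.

Underexposed by 5 stops → need 5 stops brighter.
Aperture: f/16 → f/11 → f/8 → f/5.6 → f/4 → f/2.8.

f/2.8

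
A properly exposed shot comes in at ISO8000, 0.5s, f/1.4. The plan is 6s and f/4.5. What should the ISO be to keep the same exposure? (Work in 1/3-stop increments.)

ISO 6400

Shutter speed: 0.5 → 0.6 → 0.8 → 1 → 1.3 → 1.6 → 2 → 2.5 → 3.2 → 4 → 5 → 6 — 3 2/3 stops slower (brighter).
Aperture: f/1.4 → f/1.6 → f/1.8 → f/2 → f/2.2 → f/2.5 → f/2.8 → f/3.2 → f/3.5 → f/4 → f/4.5 — 3 1/3 stops stopped down (darker).
Net change so far: 1/3 stop brighter. Offset with the ISO: 8000 → 6400.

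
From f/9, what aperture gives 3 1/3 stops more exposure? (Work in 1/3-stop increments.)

Aperture: f/9 → f/8 → f/7.1 → f/6.3 → f/5.6 → f/5 → f/4.5 → f/4 → f/3.5 → f/3.2 → f/2.8 — 3 1/3 stops larger aperture (brighter).

f/2.8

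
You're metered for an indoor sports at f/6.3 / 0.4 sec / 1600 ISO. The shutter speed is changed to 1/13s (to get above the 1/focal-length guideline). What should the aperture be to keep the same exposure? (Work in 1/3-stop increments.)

Shutter speed: 0.4 → 0.3 → 1/4 → 1/5 → 1/6 → 1/8 → 1/10 → 1/13 — 2 1/3 stops faster (darker).
Need 2 1/3 stops brighter from the aperture: f/6.3 → f/5.6 → f/5 → f/4.5 → f/4 → f/3.5 → f/3.2 → f/2.8.

f/2.8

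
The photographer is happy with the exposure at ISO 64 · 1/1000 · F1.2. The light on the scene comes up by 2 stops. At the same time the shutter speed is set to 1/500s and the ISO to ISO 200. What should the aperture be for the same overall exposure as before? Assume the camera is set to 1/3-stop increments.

f/6.3

Scene light: 2 stops brighter.
Shutter speed: 1/1000 → 1/800 → 1/640 → 1/500 — 1 stop longer (brighter).
ISO: 64 → 80 → 100 → 125 → 160 → 200 — 1 2/3 stops higher (brighter).
Net so far: 4 2/3 stops brighter. Aperture: f/1.2 → f/1.4 → f/1.6 → f/1.8 → f/2 → f/2.2 → f/2.5 → f/2.8 → f/3.2 → f/3.5 → f/4 → f/4.5 → f/5 → f/5.6 → f/6.3.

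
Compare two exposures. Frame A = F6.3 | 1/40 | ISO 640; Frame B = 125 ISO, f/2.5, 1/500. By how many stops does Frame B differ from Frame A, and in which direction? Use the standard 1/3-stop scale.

Aperture: f/6.3 → f/5.6 → f/5 → f/4.5 → f/4 → f/3.5 → f/3.2 → f/2.8 → f/2.5 — 2 2/3 stops wider (brighter).
Shutter speed: 1/40 → 1/50 → 1/60 → 1/80 → 1/100 → 1/125 → 1/160 → 1/200 → 1/250 → 1/320 → 1/400 → 1/500 — 3 2/3 stops shorter (darker).
ISO: 640 → 500 → 400 → 320 → 250 → 200 → 160 → 125 — 2 1/3 stops dropped (darker).
Net: +2 2/3 −3 2/3 −2 1/3 = −3 1/3 stops.

3 1/3 stops darker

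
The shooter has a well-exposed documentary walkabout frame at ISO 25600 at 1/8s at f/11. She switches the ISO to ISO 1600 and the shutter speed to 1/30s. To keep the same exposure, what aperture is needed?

f/1.4

ISO: 25600 → 12800 → 6400 → 3200 → 1600 — 4 stops dropped (darker).
Shutter speed: 1/8 → 1/15 → 1/30 — 2 stops shorter (darker).
Net change so far: 6 stops darker. Offset with the aperture: f/11 → f/8 → f/5.6 → f/4 → f/2.8 → f/2 → f/1.4.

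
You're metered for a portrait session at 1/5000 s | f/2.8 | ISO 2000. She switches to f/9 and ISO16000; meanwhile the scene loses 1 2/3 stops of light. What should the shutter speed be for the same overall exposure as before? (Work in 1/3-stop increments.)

1/1250s

Scene light: 1 2/3 stops darker.
Aperture: f/2.8 → f/3.2 → f/3.5 → f/4 → f/4.5 → f/5 → f/5.6 → f/6.3 → f/7.1 → f/8 → f/9 — 3 1/3 stops smaller aperture (darker).
ISO: 2000 → 2500 → 3200 → 4000 → 5000 → 6400 → 8000 → 10000 → 12800 → 16000 — 3 stops higher (brighter).
Net so far: 2 stops darker. Shutter speed: 1/5000 → 1/4000 → 1/3200 → 1/2500 → 1/2000 → 1/1600 → 1/1250.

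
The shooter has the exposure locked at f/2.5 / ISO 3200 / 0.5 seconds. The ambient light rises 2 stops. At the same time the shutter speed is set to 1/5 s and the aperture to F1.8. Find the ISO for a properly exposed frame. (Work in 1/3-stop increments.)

ISO 1000

Scene light: 2 stops brighter.
Shutter speed: 0.5 → 0.4 → 0.3 → 1/4 → 1/5 — 1 1/3 stops shorter (darker).
Aperture: f/2.5 → f/2.2 → f/2 → f/1.8 — 1 stop wider (brighter).
Net so far: 1 2/3 stops brighter. ISO: 3200 → 2500 → 2000 → 1600 → 1250 → 1000.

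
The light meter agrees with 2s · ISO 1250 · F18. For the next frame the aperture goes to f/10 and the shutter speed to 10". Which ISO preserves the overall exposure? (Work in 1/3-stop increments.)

ISO 80

Aperture: f/18 → f/16 → f/14 → f/13 → f/11 → f/10 — 1 2/3 stops opened up (brighter).
Shutter speed: 2 → 2.5 → 3.2 → 4 → 5 → 6 → 8 → 10 — 2 1/3 stops slower (brighter).
Net change so far: 4 stops brighter. Offset with the ISO: 1250 → 1000 → 800 → 640 → 500 → 400 → 320 → 250 → 200 → 160 → 125 → 100 → 80.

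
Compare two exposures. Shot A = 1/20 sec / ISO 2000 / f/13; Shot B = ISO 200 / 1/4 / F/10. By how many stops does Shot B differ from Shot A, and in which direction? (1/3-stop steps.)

Aperture: f/13 → f/11 → f/10 — 2/3 stop opened up (brighter).
Shutter speed: 1/20 → 1/15 → 1/13 → 1/10 → 1/8 → 1/6 → 1/5 → 1/4 — 2 1/3 stops slower (brighter).
ISO: 2000 → 1600 → 1250 → 1000 → 800 → 640 → 500 → 400 → 320 → 250 → 200 — 3 1/3 stops lower (darker).
Net: +2/3 +2 1/3 −3 1/3 = −1/3 stops.

1/3 stop darker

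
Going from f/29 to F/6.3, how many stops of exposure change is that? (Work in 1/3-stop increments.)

4 1/3 stops

f/29 → f/25 → f/22 → f/20 → f/18 → f/16 → f/14 → f/13 → f/11 → f/10 → f/9 → f/8 → f/7.1 → f/6.3 — count the steps: 13 third-stops = 4 1/3 stops.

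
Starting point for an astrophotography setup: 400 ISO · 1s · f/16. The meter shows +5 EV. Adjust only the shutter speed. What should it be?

Overexposed by 5 stops → need 5 stops darker.
Shutter speed: 1 → 1/2 → 1/4 → 1/8 → 1/15 → 1/30.

1/30s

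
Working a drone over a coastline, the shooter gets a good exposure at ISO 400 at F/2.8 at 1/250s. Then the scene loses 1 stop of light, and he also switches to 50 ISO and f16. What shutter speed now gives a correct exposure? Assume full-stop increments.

2 s

Scene light: 1 stop darker.
ISO: 400 → 200 → 100 → 50 — 3 stops dropped (darker).
Aperture: f/2.8 → f/4 → f/5.6 → f/8 → f/11 → f/16 — 5 stops stopped down (darker).
Net so far: 9 stops darker. Shutter speed: 1/250 → 1/125 → 1/60 → 1/30 → 1/15 → 1/8 → 1/4 → 1/2 → 1 → 2.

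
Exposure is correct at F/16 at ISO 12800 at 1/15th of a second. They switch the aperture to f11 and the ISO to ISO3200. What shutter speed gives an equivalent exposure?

Aperture: f/16 → f/11 — 1 stop wider (brighter).
ISO: 12800 → 6400 → 3200 — 2 stops lower (darker).
Net change so far: 1 stop darker. Offset with the shutter speed: 1/15 → 1/8.

1/8s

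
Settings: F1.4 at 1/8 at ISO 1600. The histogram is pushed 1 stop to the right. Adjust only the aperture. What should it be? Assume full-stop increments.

Overexposed by 1 stop → need 1 stop darker.
Aperture: f/1.4 → f/2.

f/2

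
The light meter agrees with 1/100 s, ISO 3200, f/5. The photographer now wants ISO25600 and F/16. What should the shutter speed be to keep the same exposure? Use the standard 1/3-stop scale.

1/80s

ISO: 3200 → 4000 → 5000 → 6400 → 8000 → 10000 → 12800 → 16000 → 20000 → 25600 — 3 stops higher (brighter).
Aperture: f/5 → f/5.6 → f/6.3 → f/7.1 → f/8 → f/9 → f/10 → f/11 → f/13 → f/14 → f/16 — 3 1/3 stops narrower (darker).
Net change so far: 1/3 stop darker. Offset with the shutter speed: 1/100 → 1/80.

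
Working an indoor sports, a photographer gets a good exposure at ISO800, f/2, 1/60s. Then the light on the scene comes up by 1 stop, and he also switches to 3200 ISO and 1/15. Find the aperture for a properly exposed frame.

Scene light: 1 stop brighter.
ISO: 800 → 1600 → 3200 — 2 stops raised (brighter).
Shutter speed: 1/60 → 1/30 → 1/15 — 2 stops slower (brighter).
Net so far: 5 stops brighter. Aperture: f/2 → f/2.8 → f/4 → f/5.6 → f/8 → f/11.

f/11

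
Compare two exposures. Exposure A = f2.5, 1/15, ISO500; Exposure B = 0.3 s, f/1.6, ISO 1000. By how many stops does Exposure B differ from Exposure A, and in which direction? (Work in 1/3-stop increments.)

Aperture: f/2.5 → f/2.2 → f/2 → f/1.8 → f/1.6 — 1 1/3 stops wider (brighter).
Shutter speed: 1/15 → 1/13 → 1/10 → 1/8 → 1/6 → 1/5 → 1/4 → 0.3 — 2 1/3 stops slower (brighter).
ISO: 500 → 640 → 800 → 1000 — 1 stop raised (brighter).
Net: +1 1/3 +2 1/3 +1 = +4 2/3 stops.

4 2/3 stops brighter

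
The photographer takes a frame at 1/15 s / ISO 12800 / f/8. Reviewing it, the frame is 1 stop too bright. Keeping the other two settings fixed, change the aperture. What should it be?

Overexposed by 1 stop → need 1 stop darker.
Aperture: f/8 → f/11.

f/11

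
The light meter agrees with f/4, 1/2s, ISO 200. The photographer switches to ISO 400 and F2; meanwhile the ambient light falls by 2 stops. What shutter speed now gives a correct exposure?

Scene light: 2 stops darker.
ISO: 200 → 400 — 1 stop higher (brighter).
Aperture: f/4 → f/2.8 → f/2 — 2 stops larger aperture (brighter).
Net so far: 1 stop brighter. Shutter speed: 1/2 → 1/4.

1/4s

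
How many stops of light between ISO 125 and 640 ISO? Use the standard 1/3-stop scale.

125 → 160 → 200 → 250 → 320 → 400 → 500 → 640 — count the steps: 7 third-stops = 2 1/3 stops.

2 1/3 stops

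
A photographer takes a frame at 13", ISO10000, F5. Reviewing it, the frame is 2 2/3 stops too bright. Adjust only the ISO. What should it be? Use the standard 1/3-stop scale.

ISO 1600

Overexposed by 2 2/3 stops → need 2 2/3 stops darker.
ISO: 10000 → 8000 → 6400 → 5000 → 4000 → 3200 → 2500 → 2000 → 1600.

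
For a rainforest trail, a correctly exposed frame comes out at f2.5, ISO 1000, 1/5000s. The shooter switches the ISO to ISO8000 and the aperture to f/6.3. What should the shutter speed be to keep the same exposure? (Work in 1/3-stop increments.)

ISO: 1000 → 1250 → 1600 → 2000 → 2500 → 3200 → 4000 → 5000 → 6400 → 8000 — 3 stops raised (brighter).
Aperture: f/2.5 → f/2.8 → f/3.2 → f/3.5 → f/4 → f/4.5 → f/5 → f/5.6 → f/6.3 — 2 2/3 stops stopped down (darker).
Net change so far: 1/3 stop brighter. Offset with the shutter speed: 1/5000 → 1/6400.

1/6400s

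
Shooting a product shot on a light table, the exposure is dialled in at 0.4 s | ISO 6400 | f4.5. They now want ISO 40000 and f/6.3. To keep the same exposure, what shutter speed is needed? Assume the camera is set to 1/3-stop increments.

1/8s

ISO: 6400 → 8000 → 10000 → 12800 → 16000 → 20000 → 25600 → 32000 → 40000 — 2 2/3 stops raised (brighter).
Aperture: f/4.5 → f/5 → f/5.6 → f/6.3 — 1 stop smaller aperture (darker).
Net change so far: 1 2/3 stops brighter. Offset with the shutter speed: 0.4 → 0.3 → 1/4 → 1/5 → 1/6 → 1/8.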